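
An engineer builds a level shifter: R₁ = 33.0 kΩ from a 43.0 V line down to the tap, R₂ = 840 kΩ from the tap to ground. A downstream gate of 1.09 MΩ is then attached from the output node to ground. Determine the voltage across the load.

V_out ≈ 40.2 V

The load sits in parallel with R₂: R₂‖R_L = (840 × 1090) / (840 + 1090) = 474.4 kΩ.
V_out = 43.0 × 474.4 / (33.0 + 474.4) = 43.0 × 474.4/507.4 = 40.2 V.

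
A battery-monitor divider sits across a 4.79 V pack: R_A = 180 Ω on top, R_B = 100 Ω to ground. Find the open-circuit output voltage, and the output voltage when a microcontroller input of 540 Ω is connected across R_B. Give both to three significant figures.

Unloaded: 1.71 V; loaded: 1.53 V

Open-circuit: V = 4.79 × 100/(180 + 100) = 1.71 V.
With the load, R_B becomes R_B‖R_L = 84.38 Ω, so V = 4.79 × 84.38/264.4 = 1.53 V.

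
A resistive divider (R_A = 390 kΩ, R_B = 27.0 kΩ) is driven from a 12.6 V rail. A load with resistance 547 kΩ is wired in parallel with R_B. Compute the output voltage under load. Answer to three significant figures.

The load sits in parallel with R_B: R_B‖R_L = (27.0 × 547) / (27.0 + 547) = 25.73 kΩ.
V_out = 12.6 × 25.73 / (390 + 25.73) = 12.6 × 25.73/415.7 = 0.780 V.

V_out ≈ 0.780 V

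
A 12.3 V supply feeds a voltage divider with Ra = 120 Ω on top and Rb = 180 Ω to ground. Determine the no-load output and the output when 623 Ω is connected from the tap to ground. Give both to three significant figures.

Unloaded: 7.38 V; loaded: 6.62 V

Open-circuit: V = 12.3 × 180/(120 + 180) = 7.38 V.
With the load, Rb becomes Rb‖R_L = 139.7 Ω, so V = 12.3 × 139.7/259.7 = 6.62 V.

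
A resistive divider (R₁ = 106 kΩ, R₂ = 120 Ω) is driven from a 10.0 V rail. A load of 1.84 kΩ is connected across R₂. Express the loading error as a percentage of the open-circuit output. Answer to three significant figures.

6.12 %

The divider's output (Thévenin) resistance is R₁‖R₂ = 119.9 Ω.
Fractional drop under load = R_th/(R_th + R_L) = 119.9 / (119.9 + 1840) = 0.06116.
So the output falls by 6.12 %.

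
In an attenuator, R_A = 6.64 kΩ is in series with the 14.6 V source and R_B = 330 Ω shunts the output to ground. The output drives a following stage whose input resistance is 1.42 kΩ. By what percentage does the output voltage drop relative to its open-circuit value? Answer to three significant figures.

18.1 %

Unloaded V = 14.6 × 330/6970 = 0.6912 V.
Loaded: R_B‖R_L = 267.8 Ω, giving V = 14.6 × 267.8/6908 = 0.5660 V.
Drop = (0.6912 − 0.5660) / 0.6912 = 18.1 %.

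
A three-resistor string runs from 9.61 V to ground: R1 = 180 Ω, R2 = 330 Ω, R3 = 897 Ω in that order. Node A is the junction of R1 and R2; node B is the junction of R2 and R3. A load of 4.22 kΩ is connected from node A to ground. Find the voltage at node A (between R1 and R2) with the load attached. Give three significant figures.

Below node A the series string R2+R3 = 1227 Ω sits in parallel with the 4220 Ω load: 950.6 Ω.
V_A = 9.61 × 950.6/(180 + 950.6) = 8.08 V.

V ≈ 8.08 V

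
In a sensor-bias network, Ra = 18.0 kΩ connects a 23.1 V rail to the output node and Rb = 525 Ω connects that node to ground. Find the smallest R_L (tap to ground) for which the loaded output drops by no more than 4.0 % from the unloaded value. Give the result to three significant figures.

Output resistance R_th = Ra‖Rb = (18000 × 525)/18520 = 510.1 Ω.
The fractional drop is R_th/(R_th + R_L); requiring this ≤ 0.0400 gives R_L ≥ R_th(1/0.0400 − 1) = 510.1 × 24.00 = 12.2 kΩ.

R_L(min) ≈ 12.2 kΩ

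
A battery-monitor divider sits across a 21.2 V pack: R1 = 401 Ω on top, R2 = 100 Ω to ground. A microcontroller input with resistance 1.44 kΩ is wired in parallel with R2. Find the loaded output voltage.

V_out ≈ 4.01 V

The load sits in parallel with R2: R2‖R_L = (100 × 1440) / (100 + 1440) = 93.51 Ω.
V_out = 21.2 × 93.51 / (401 + 93.51) = 21.2 × 93.51/494.5 = 4.01 V.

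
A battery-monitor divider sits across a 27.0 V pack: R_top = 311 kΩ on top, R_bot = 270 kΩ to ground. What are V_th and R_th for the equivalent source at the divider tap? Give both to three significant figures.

V_th = 12.5 V, R_th = 145 kΩ

V_th is the open-circuit tap voltage: 27.0 × 270/(311 + 270) = 12.5 V.
With the supply zeroed, R_top and R_bot appear in parallel from the tap: R_th = R_top‖R_bot = (311 × 270)/581.0 = 145 kΩ.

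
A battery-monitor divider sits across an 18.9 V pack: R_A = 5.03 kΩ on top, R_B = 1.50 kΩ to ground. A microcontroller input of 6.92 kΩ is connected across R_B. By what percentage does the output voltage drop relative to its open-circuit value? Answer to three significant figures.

Unloaded V = 18.9 × 1.50/6.530 = 4.3415 V.
Loaded: R_B‖R_L = 1.233 kΩ, giving V = 18.9 × 1.233/6.263 = 3.7203 V.
Drop = (4.3415 − 3.7203) / 4.3415 = 14.3 %.

14.3 %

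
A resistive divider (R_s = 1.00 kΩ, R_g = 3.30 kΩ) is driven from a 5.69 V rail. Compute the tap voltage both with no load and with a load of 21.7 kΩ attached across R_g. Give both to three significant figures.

Unloaded: 4.37 V; loaded: 4.22 V

Open-circuit: V = 5.69 × 3.30/(1.00 + 3.30) = 4.37 V.
With the load, R_g becomes R_g‖R_L = 2.864 kΩ, so V = 5.69 × 2.864/3.864 = 4.22 V.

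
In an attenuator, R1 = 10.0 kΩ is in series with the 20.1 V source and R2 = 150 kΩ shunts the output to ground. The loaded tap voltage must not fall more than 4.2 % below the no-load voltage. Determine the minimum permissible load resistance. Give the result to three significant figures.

R_L(min) ≈ 214 kΩ

Output resistance R_th = R1‖R2 = (10.0 × 150)/160.0 = 9.375 kΩ.
The fractional drop is R_th/(R_th + R_L); requiring this ≤ 0.0420 gives R_L ≥ R_th(1/0.0420 − 1) = 9.375 × 22.81 = 214 kΩ.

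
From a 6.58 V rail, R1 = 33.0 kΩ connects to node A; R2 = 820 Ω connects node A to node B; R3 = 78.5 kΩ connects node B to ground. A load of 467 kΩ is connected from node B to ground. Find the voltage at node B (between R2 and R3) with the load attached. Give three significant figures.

V ≈ 4.38 V

At node B, R3 is in parallel with the load: R3‖R_L = 67200 Ω.
Below node A the resistance is R2 + (R3‖R_L) = 68020 Ω, so V_A = 6.58 × 68020/101000 = 4.431 V.
Then V_B = V_A × (R3‖R_L)/(R2 + R3‖R_L) = 4.431 × 67200/68020 = 4.38 V.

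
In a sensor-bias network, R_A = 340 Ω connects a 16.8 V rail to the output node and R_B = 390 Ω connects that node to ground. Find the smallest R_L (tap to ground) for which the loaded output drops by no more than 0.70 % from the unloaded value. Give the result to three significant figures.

R_L(min) ≈ 25.8 kΩ

Output resistance R_th = R_A‖R_B = (340 × 390)/730.0 = 181.6 Ω.
The fractional drop is R_th/(R_th + R_L); requiring this ≤ 0.00700 gives R_L ≥ R_th(1/0.00700 − 1) = 181.6 × 141.9 = 25.8 kΩ.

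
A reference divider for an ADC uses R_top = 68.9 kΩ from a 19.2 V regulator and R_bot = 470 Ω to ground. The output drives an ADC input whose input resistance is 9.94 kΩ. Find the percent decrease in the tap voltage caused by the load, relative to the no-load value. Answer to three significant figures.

4.49 %

The divider's output (Thévenin) resistance is R_top‖R_bot = 466.8 Ω.
Fractional drop under load = R_th/(R_th + R_L) = 466.8 / (466.8 + 9940) = 0.04486.
So the output falls by 4.49 %.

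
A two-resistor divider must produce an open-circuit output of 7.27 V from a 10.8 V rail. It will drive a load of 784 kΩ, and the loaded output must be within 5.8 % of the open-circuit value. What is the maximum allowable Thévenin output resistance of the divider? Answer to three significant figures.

Loading drop = R_th/(R_th + R_L) ≤ 0.0580, so R_th ≤ R_L · ε/(1−ε) = 784 kΩ × 0.0580/0.9420 = 48.3 kΩ.
(Any R1, R2 with R2/(R1+R2) = 0.673 and R1‖R2 ≤ 48.3 kΩ will meet the spec.)

R_th ≤ 48.3 kΩ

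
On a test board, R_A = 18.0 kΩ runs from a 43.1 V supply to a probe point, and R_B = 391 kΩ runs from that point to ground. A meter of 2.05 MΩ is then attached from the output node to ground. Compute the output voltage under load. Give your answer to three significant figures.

V_out ≈ 40.9 V

The load sits in parallel with R_B: R_B‖R_L = (391 × 2050) / (391 + 2050) = 328.4 kΩ.
V_out = 43.1 × 328.4 / (18.0 + 328.4) = 43.1 × 328.4/346.4 = 40.9 V.
(Unloaded it would have been 41.2 V.)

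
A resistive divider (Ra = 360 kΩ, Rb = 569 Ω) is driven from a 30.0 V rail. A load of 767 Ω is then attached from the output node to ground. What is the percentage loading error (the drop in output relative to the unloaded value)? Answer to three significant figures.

42.6 %

The divider's output (Thévenin) resistance is Ra‖Rb = 568.1 Ω.
Fractional drop under load = R_th/(R_th + R_L) = 568.1 / (568.1 + 767) = 0.4255.
So the output falls by 42.6 %.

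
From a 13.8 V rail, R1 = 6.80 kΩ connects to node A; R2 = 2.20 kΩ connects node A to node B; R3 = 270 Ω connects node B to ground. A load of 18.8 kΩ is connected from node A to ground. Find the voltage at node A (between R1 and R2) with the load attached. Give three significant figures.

Below node A the series string R2+R3 = 2470 Ω sits in parallel with the 18800 Ω load: 2183 Ω.
V_A = 13.8 × 2183/(6800 + 2183) = 3.35 V.

V ≈ 3.35 V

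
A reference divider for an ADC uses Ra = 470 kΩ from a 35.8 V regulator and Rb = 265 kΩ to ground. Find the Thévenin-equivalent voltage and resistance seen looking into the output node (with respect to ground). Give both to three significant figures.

V_th is the open-circuit tap voltage: 35.8 × 265/(470 + 265) = 12.9 V.
With the supply zeroed, Ra and Rb appear in parallel from the tap: R_th = Ra‖Rb = (470 × 265)/735.0 = 169 kΩ.

V_th = 12.9 V, R_th = 169 kΩ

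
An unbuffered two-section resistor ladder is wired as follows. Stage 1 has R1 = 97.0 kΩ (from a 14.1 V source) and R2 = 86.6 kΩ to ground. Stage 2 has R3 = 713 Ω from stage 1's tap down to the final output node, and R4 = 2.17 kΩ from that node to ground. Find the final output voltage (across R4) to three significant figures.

Stage 2 presents R3+R4 = 2883 Ω as a load on stage 1's tap.
Stage 1's lower leg becomes R2‖(R3+R4) = 2790 Ω, so V_mid = 14.1 × 2790/99790 = 0.3942 V.
Stage 2 is itself unloaded: V_out = V_mid × R4/(R3+R4) = 0.3942 × 2170/2883 = 0.297 V.

V_out ≈ 0.297 V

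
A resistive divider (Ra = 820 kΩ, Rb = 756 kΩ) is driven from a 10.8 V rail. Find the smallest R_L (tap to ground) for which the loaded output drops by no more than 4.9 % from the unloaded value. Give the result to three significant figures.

Output resistance R_th = Ra‖Rb = (820 × 756)/1576 = 393.4 kΩ.
The fractional drop is R_th/(R_th + R_L); requiring this ≤ 0.0490 gives R_L ≥ R_th(1/0.0490 − 1) = 393.4 × 19.41 = 7.63 MΩ.

R_L(min) ≈ 7.63 MΩ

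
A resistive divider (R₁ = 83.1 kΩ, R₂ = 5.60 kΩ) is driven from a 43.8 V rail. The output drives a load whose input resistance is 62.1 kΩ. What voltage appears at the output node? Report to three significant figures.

V_out ≈ 2.55 V

The load sits in parallel with R₂: R₂‖R_L = (5.60 × 62.1) / (5.60 + 62.1) = 5.137 kΩ.
V_out = 43.8 × 5.137 / (83.1 + 5.137) = 43.8 × 5.137/88.24 = 2.55 V.
(Unloaded it would have been 2.77 V.)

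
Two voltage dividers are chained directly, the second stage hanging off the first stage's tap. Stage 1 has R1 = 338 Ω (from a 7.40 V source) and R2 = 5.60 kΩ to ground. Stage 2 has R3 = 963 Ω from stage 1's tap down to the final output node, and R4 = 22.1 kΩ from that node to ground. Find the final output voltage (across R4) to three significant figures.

V_out ≈ 6.60 V

Stage 2 presents R3+R4 = 23060 Ω as a load on stage 1's tap.
Stage 1's lower leg becomes R2‖(R3+R4) = 4506 Ω, so V_mid = 7.40 × 4506/4844 = 6.884 V.
Stage 2 is itself unloaded: V_out = V_mid × R4/(R3+R4) = 6.884 × 22100/23060 = 6.60 V.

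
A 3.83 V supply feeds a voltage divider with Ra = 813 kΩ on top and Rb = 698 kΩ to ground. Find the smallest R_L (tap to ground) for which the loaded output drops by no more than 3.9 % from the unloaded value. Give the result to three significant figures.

R_L(min) ≈ 9.25 MΩ

Output resistance R_th = Ra‖Rb = (813 × 698)/1511 = 375.6 kΩ.
The fractional drop is R_th/(R_th + R_L); requiring this ≤ 0.0390 gives R_L ≥ R_th(1/0.0390 − 1) = 375.6 × 24.64 = 9.25 MΩ.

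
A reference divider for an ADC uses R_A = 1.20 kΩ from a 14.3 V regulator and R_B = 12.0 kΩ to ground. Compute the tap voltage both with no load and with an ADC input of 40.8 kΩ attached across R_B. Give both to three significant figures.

Unloaded: 13.0 V; loaded: 12.7 V

Open-circuit: V = 14.3 × 12.0/(1.20 + 12.0) = 13.0 V.
With the load, R_B becomes R_B‖R_L = 9.273 kΩ, so V = 14.3 × 9.273/10.47 = 12.7 V.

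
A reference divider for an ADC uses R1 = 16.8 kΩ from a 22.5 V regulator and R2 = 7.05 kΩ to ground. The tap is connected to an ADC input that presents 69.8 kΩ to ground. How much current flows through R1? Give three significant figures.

I ≈ 0.970 mA

R2‖R_L = 6.403 kΩ, so the source sees R1 + R2‖R_L = 23.20 kΩ.
I = 22.5 V / 23.20 kΩ = 0.970 mA.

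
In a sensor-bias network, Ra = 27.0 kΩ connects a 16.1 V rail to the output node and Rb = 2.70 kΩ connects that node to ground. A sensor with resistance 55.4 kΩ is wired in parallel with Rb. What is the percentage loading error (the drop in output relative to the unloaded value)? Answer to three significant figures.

The divider's output (Thévenin) resistance is Ra‖Rb = 2.455 kΩ.
Fractional drop under load = R_th/(R_th + R_L) = 2.455 / (2.455 + 55.4) = 0.04243.
So the output falls by 4.24 %.

4.24 %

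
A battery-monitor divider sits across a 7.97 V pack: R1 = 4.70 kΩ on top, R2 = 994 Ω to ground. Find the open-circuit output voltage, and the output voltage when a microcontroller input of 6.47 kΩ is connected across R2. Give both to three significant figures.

Unloaded: 1.39 V; loaded: 1.23 V

Open-circuit: V = 7.97 × 994/(4700 + 994) = 1.39 V.
With the load, R2 becomes R2‖R_L = 861.6 Ω, so V = 7.97 × 861.6/5562 = 1.23 V.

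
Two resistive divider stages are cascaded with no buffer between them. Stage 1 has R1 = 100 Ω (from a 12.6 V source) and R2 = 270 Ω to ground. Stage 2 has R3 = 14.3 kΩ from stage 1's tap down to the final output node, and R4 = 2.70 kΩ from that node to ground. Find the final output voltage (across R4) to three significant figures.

V_out ≈ 1.45 V

Stage 2 presents R3+R4 = 17000 Ω as a load on stage 1's tap.
Stage 1's lower leg becomes R2‖(R3+R4) = 265.8 Ω, so V_mid = 12.6 × 265.8/365.8 = 9.155 V.
Stage 2 is itself unloaded: V_out = V_mid × R4/(R3+R4) = 9.155 × 2700/17000 = 1.45 V.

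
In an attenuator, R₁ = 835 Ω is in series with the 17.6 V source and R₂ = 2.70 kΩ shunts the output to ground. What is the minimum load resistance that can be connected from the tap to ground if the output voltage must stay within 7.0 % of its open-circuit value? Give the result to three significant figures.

Output resistance R_th = R₁‖R₂ = (835 × 2700)/3535 = 637.8 Ω.
The fractional drop is R_th/(R_th + R_L); requiring this ≤ 0.0700 gives R_L ≥ R_th(1/0.0700 − 1) = 637.8 × 13.29 = 8.47 kΩ.

R_L(min) ≈ 8.47 kΩ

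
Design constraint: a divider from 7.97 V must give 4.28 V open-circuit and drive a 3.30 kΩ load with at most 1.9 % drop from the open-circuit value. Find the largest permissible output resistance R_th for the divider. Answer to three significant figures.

R_th ≤ 63.9 Ω

Loading drop = R_th/(R_th + R_L) ≤ 0.0190, so R_th ≤ R_L · ε/(1−ε) = 3.30 kΩ × 0.0190/0.9810 = 63.9 Ω.
(Any R1, R2 with R2/(R1+R2) = 0.537 and R1‖R2 ≤ 63.9 Ω will meet the spec.)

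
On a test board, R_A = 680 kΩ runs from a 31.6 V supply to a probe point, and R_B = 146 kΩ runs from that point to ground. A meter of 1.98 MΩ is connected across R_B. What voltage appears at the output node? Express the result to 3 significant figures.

V_out ≈ 5.27 V

The load sits in parallel with R_B: R_B‖R_L = (146 × 1980) / (146 + 1980) = 136.0 kΩ.
V_out = 31.6 × 136.0 / (680 + 136.0) = 31.6 × 136.0/816.0 = 5.27 V.
(Unloaded it would have been 5.59 V.)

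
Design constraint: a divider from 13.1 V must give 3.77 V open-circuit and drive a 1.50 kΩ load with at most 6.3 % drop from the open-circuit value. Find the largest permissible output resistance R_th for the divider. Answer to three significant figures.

Loading drop = R_th/(R_th + R_L) ≤ 0.0630, so R_th ≤ R_L · ε/(1−ε) = 1.50 kΩ × 0.0630/0.9370 = 101 Ω.
(Any R1, R2 with R2/(R1+R2) = 0.288 and R1‖R2 ≤ 101 Ω will meet the spec.)

R_th ≤ 101 Ω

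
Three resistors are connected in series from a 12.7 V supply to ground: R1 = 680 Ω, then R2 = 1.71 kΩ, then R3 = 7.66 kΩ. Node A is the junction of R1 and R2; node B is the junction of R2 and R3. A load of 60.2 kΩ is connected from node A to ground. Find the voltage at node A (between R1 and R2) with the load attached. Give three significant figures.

Below node A the series string R2+R3 = 9370 Ω sits in parallel with the 60200 Ω load: 8108 Ω.
V_A = 12.7 × 8108/(680 + 8108) = 11.7 V.

V ≈ 11.7 V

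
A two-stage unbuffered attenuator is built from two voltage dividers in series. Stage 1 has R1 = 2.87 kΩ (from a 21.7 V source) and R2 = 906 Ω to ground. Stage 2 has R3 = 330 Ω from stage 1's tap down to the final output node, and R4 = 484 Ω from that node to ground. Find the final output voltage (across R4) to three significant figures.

Stage 2 presents R3+R4 = 814.0 Ω as a load on stage 1's tap.
Stage 1's lower leg becomes R2‖(R3+R4) = 428.8 Ω, so V_mid = 21.7 × 428.8/3299 = 2.821 V.
Stage 2 is itself unloaded: V_out = V_mid × R4/(R3+R4) = 2.821 × 484/814.0 = 1.68 V.

V_out ≈ 1.68 V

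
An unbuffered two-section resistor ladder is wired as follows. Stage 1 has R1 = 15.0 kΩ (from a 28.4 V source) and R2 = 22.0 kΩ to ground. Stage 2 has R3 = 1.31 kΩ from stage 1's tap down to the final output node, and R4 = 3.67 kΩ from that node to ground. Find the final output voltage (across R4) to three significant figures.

Stage 2 presents R3+R4 = 4.980 kΩ as a load on stage 1's tap.
Stage 1's lower leg becomes R2‖(R3+R4) = 4.061 kΩ, so V_mid = 28.4 × 4.061/19.06 = 6.050 V.
Stage 2 is itself unloaded: V_out = V_mid × R4/(R3+R4) = 6.050 × 3.67/4.980 = 4.46 V.

V_out ≈ 4.46 V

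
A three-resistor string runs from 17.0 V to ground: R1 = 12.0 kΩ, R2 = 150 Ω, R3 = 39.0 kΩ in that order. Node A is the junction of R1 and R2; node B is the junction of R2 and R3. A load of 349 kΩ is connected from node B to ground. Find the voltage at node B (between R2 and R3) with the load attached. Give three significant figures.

V ≈ 12.6 V

At node B, R3 is in parallel with the load: R3‖R_L = 35080 Ω.
Below node A the resistance is R2 + (R3‖R_L) = 35230 Ω, so V_A = 17.0 × 35230/47230 = 12.68 V.
Then V_B = V_A × (R3‖R_L)/(R2 + R3‖R_L) = 12.68 × 35080/35230 = 12.6 V.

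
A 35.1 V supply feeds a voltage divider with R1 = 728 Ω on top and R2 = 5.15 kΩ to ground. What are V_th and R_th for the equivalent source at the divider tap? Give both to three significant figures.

V_th = 30.8 V, R_th = 638 Ω

V_th is the open-circuit tap voltage: 35.1 × 5150/(728 + 5150) = 30.8 V.
With the supply zeroed, R1 and R2 appear in parallel from the tap: R_th = R1‖R2 = (728 × 5150)/5878 = 638 Ω.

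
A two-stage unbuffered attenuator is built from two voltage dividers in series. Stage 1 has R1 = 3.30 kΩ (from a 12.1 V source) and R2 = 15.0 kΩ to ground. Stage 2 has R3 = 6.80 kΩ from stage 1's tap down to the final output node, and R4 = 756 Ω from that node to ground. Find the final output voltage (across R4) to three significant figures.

V_out ≈ 0.731 V

Stage 2 presents R3+R4 = 7556 Ω as a load on stage 1's tap.
Stage 1's lower leg becomes R2‖(R3+R4) = 5025 Ω, so V_mid = 12.1 × 5025/8325 = 7.304 V.
Stage 2 is itself unloaded: V_out = V_mid × R4/(R3+R4) = 7.304 × 756/7556 = 0.731 V.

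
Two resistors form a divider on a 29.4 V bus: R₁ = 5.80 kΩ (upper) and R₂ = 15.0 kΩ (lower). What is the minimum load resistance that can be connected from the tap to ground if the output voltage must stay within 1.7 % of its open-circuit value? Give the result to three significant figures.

Output resistance R_th = R₁‖R₂ = (5.80 × 15.0)/20.80 = 4.183 kΩ.
The fractional drop is R_th/(R_th + R_L); requiring this ≤ 0.0170 gives R_L ≥ R_th(1/0.0170 − 1) = 4.183 × 57.82 = 242 kΩ.

R_L(min) ≈ 242 kΩ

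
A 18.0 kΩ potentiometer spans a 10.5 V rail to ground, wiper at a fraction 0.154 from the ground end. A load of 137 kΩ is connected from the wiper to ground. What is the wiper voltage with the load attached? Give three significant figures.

The wiper splits the pot into (1−α)R = 15.23 kΩ above and αR = 2.772 kΩ below.
Lower section ‖ load = 2.717 kΩ.
V_wiper = 10.5 × 2.717/(15.23 + 2.717) = 1.59 V.

V ≈ 1.59 V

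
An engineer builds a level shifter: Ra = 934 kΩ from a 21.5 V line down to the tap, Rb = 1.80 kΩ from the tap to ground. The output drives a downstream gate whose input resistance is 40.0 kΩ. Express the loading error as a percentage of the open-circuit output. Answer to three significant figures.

4.30 %

The divider's output (Thévenin) resistance is Ra‖Rb = 1.797 kΩ.
Fractional drop under load = R_th/(R_th + R_L) = 1.797 / (1.797 + 40.0) = 0.04298.
So the output falls by 4.30 %.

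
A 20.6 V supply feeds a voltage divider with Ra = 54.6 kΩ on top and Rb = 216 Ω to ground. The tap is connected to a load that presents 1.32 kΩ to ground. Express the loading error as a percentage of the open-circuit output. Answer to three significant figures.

14.0 %

Unloaded V = 20.6 × 216/54820 = 0.081173 V.
Loaded: Rb‖R_L = 185.6 Ω, giving V = 20.6 × 185.6/54790 = 0.069797 V.
Drop = (0.081173 − 0.069797) / 0.081173 = 14.0 %.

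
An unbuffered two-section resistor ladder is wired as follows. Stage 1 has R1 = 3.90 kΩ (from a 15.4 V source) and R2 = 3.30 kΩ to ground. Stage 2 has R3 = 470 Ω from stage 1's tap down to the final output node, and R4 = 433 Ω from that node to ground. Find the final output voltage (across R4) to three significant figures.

Stage 2 presents R3+R4 = 903.0 Ω as a load on stage 1's tap.
Stage 1's lower leg becomes R2‖(R3+R4) = 709.0 Ω, so V_mid = 15.4 × 709.0/4609 = 2.369 V.
Stage 2 is itself unloaded: V_out = V_mid × R4/(R3+R4) = 2.369 × 433/903.0 = 1.14 V.

V_out ≈ 1.14 V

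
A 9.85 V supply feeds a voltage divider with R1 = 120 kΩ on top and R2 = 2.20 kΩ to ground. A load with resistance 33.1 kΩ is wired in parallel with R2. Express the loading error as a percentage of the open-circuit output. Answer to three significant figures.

6.13 %

The divider's output (Thévenin) resistance is R1‖R2 = 2.160 kΩ.
Fractional drop under load = R_th/(R_th + R_L) = 2.160 / (2.160 + 33.1) = 0.06127.
So the output falls by 6.13 %.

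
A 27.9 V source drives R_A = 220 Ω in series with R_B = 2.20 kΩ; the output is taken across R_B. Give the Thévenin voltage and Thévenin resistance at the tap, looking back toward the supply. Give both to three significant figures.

V_th is the open-circuit tap voltage: 27.9 × 2200/(220 + 2200) = 25.4 V.
With the supply zeroed, R_A and R_B appear in parallel from the tap: R_th = R_A‖R_B = (220 × 2200)/2420 = 200 Ω.

V_th = 25.4 V, R_th = 200 Ω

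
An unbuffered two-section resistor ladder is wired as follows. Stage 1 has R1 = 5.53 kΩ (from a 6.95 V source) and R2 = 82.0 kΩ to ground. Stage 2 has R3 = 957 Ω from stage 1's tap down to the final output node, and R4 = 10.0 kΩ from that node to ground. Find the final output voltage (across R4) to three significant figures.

Stage 2 presents R3+R4 = 10960 Ω as a load on stage 1's tap.
Stage 1's lower leg becomes R2‖(R3+R4) = 9665 Ω, so V_mid = 6.95 × 9665/15200 = 4.421 V.
Stage 2 is itself unloaded: V_out = V_mid × R4/(R3+R4) = 4.421 × 10000/10960 = 4.03 V.

V_out ≈ 4.03 V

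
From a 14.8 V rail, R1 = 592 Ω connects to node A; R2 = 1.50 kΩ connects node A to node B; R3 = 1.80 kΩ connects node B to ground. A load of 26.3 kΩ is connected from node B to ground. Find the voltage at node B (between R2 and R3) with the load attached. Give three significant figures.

V ≈ 6.60 V

At node B, R3 is in parallel with the load: R3‖R_L = 1685 Ω.
Below node A the resistance is R2 + (R3‖R_L) = 3185 Ω, so V_A = 14.8 × 3185/3777 = 12.48 V.
Then V_B = V_A × (R3‖R_L)/(R2 + R3‖R_L) = 12.48 × 1685/3185 = 6.60 V.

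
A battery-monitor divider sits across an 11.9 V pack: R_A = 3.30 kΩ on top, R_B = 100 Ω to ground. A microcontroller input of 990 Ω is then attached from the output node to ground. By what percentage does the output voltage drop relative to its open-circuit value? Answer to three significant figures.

The divider's output (Thévenin) resistance is R_A‖R_B = 97.06 Ω.
Fractional drop under load = R_th/(R_th + R_L) = 97.06 / (97.06 + 990) = 0.08929.
So the output falls by 8.93 %.

8.93 %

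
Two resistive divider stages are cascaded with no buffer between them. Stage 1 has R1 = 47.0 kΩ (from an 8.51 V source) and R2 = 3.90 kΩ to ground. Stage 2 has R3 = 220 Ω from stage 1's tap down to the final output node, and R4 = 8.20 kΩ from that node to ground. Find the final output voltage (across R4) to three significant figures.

V_out ≈ 0.445 V

Stage 2 presents R3+R4 = 8420 Ω as a load on stage 1's tap.
Stage 1's lower leg becomes R2‖(R3+R4) = 2665 Ω, so V_mid = 8.51 × 2665/49670 = 0.4567 V.
Stage 2 is itself unloaded: V_out = V_mid × R4/(R3+R4) = 0.4567 × 8200/8420 = 0.445 V.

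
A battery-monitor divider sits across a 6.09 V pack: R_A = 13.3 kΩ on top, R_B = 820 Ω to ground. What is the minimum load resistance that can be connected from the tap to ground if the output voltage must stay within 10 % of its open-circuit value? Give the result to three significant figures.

R_L(min) ≈ 6.95 kΩ

Output resistance R_th = R_A‖R_B = (13300 × 820)/14120 = 772.4 Ω.
The fractional drop is R_th/(R_th + R_L); requiring this ≤ 0.100 gives R_L ≥ R_th(1/0.100 − 1) = 772.4 × 9.000 = 6.95 kΩ.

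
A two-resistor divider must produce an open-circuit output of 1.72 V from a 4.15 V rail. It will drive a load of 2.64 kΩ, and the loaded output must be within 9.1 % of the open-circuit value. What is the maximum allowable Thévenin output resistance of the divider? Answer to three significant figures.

Loading drop = R_th/(R_th + R_L) ≤ 0.0910, so R_th ≤ R_L · ε/(1−ε) = 2.64 kΩ × 0.0910/0.9090 = 264 Ω.
(Any R1, R2 with R2/(R1+R2) = 0.414 and R1‖R2 ≤ 264 Ω will meet the spec.)

R_th ≤ 264 Ω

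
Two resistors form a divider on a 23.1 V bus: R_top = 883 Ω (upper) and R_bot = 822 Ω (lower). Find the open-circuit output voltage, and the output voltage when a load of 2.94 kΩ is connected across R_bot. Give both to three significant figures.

Unloaded: 11.1 V; loaded: 9.73 V

Open-circuit: V = 23.1 × 822/(883 + 822) = 11.1 V.
With the load, R_bot becomes R_bot‖R_L = 642.4 Ω, so V = 23.1 × 642.4/1525 = 9.73 V.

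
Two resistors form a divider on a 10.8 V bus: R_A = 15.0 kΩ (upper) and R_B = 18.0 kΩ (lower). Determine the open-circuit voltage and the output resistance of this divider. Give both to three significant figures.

V_th = 5.89 V, R_th = 8.18 kΩ

V_th is the open-circuit tap voltage: 10.8 × 18.0/(15.0 + 18.0) = 5.89 V.
With the supply zeroed, R_A and R_B appear in parallel from the tap: R_th = R_A‖R_B = (15.0 × 18.0)/33.00 = 8.18 kΩ.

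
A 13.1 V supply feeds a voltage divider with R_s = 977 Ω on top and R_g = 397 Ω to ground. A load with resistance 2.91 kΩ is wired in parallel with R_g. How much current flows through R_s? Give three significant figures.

I ≈ 9.88 mA

R_g‖R_L = 349.3 Ω, so the source sees R_s + R_g‖R_L = 1326 Ω.
I = 13.1 V / 1326 Ω = 9.88 mA.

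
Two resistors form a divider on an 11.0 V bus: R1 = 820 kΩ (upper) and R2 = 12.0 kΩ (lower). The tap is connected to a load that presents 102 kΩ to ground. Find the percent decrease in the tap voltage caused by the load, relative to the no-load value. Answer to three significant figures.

Unloaded V = 11.0 × 12.0/832.0 = 0.15865 V.
Loaded: R2‖R_L = 10.74 kΩ, giving V = 11.0 × 10.74/830.7 = 0.14217 V.
Drop = (0.15865 − 0.14217) / 0.15865 = 10.4 %.

10.4 %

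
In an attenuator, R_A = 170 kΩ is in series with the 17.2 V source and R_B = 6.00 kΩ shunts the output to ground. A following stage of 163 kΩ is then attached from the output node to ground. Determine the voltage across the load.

The load sits in parallel with R_B: R_B‖R_L = (6.00 × 163) / (6.00 + 163) = 5.787 kΩ.
V_out = 17.2 × 5.787 / (170 + 5.787) = 17.2 × 5.787/175.8 = 0.566 V.
(Unloaded it would have been 0.586 V.)

V_out ≈ 0.566 V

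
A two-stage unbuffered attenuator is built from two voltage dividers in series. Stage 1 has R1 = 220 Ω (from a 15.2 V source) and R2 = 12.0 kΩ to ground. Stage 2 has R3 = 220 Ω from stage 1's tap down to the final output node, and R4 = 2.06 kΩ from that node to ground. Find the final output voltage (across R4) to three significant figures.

Stage 2 presents R3+R4 = 2280 Ω as a load on stage 1's tap.
Stage 1's lower leg becomes R2‖(R3+R4) = 1916 Ω, so V_mid = 15.2 × 1916/2136 = 13.63 V.
Stage 2 is itself unloaded: V_out = V_mid × R4/(R3+R4) = 13.63 × 2060/2280 = 12.3 V.

V_out ≈ 12.3 V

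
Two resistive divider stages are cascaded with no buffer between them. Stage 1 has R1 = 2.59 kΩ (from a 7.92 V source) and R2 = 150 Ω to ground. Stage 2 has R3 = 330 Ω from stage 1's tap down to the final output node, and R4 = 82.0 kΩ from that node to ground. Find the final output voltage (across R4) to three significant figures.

Stage 2 presents R3+R4 = 82330 Ω as a load on stage 1's tap.
Stage 1's lower leg becomes R2‖(R3+R4) = 149.7 Ω, so V_mid = 7.92 × 149.7/2740 = 0.4328 V.
Stage 2 is itself unloaded: V_out = V_mid × R4/(R3+R4) = 0.4328 × 82000/82330 = 0.431 V.

V_out ≈ 0.431 V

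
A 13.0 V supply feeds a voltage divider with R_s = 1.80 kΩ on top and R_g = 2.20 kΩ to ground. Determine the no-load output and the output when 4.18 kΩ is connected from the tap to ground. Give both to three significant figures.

Open-circuit: V = 13.0 × 2.20/(1.80 + 2.20) = 7.15 V.
With the load, R_g becomes R_g‖R_L = 1.441 kΩ, so V = 13.0 × 1.441/3.241 = 5.78 V.

Unloaded: 7.15 V; loaded: 5.78 V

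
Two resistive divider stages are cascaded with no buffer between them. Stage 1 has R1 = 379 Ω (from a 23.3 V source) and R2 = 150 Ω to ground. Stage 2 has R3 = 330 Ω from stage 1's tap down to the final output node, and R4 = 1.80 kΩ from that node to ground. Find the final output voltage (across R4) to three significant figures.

V_out ≈ 5.32 V

Stage 2 presents R3+R4 = 2130 Ω as a load on stage 1's tap.
Stage 1's lower leg becomes R2‖(R3+R4) = 140.1 Ω, so V_mid = 23.3 × 140.1/519.1 = 6.289 V.
Stage 2 is itself unloaded: V_out = V_mid × R4/(R3+R4) = 6.289 × 1800/2130 = 5.32 V.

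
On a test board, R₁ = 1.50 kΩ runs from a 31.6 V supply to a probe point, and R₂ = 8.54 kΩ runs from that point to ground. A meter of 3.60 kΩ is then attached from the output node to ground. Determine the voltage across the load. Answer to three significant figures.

The load sits in parallel with R₂: R₂‖R_L = (8.54 × 3.60) / (8.54 + 3.60) = 2.532 kΩ.
V_out = 31.6 × 2.532 / (1.50 + 2.532) = 31.6 × 2.532/4.032 = 19.8 V.

V_out ≈ 19.8 V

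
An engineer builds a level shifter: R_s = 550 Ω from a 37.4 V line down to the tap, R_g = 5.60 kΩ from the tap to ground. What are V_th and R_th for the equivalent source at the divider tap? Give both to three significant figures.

V_th is the open-circuit tap voltage: 37.4 × 5600/(550 + 5600) = 34.1 V.
With the supply zeroed, R_s and R_g appear in parallel from the tap: R_th = R_s‖R_g = (550 × 5600)/6150 = 501 Ω.

V_th = 34.1 V, R_th = 501 Ω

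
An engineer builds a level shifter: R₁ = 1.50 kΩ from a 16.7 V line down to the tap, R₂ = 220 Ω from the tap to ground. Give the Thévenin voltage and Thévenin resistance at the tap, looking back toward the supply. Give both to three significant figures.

V_th = 2.14 V, R_th = 192 Ω

V_th is the open-circuit tap voltage: 16.7 × 220/(1500 + 220) = 2.14 V.
With the supply zeroed, R₁ and R₂ appear in parallel from the tap: R_th = R₁‖R₂ = (1500 × 220)/1720 = 192 Ω.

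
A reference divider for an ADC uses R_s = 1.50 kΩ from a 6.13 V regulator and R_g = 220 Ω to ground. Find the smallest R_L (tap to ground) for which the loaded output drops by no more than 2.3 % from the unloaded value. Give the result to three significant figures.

R_L(min) ≈ 8.15 kΩ

Output resistance R_th = R_s‖R_g = (1500 × 220)/1720 = 191.9 Ω.
The fractional drop is R_th/(R_th + R_L); requiring this ≤ 0.0230 gives R_L ≥ R_th(1/0.0230 − 1) = 191.9 × 42.48 = 8.15 kΩ.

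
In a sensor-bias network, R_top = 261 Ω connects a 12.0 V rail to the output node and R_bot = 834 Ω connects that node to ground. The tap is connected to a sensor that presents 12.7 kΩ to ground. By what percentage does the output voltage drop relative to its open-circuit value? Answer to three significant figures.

The divider's output (Thévenin) resistance is R_top‖R_bot = 198.8 Ω.
Fractional drop under load = R_th/(R_th + R_L) = 198.8 / (198.8 + 12700) = 0.01541.
So the output falls by 1.54 %.

1.54 %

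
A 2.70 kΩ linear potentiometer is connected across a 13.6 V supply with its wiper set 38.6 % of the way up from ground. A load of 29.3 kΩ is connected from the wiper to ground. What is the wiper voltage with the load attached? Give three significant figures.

V ≈ 5.14 V

The wiper splits the pot into (1−α)R = 1.658 kΩ above and αR = 1.042 kΩ below.
Lower section ‖ load = 1.006 kΩ.
V_wiper = 13.6 × 1.006/(1.658 + 1.006) = 5.14 V.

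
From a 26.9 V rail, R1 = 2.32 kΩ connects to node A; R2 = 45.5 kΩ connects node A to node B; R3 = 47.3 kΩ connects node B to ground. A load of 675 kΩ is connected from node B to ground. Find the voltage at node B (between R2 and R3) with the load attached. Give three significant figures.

At node B, R3 is in parallel with the load: R3‖R_L = 44.20 kΩ.
Below node A the resistance is R2 + (R3‖R_L) = 89.70 kΩ, so V_A = 26.9 × 89.70/92.02 = 26.22 V.
Then V_B = V_A × (R3‖R_L)/(R2 + R3‖R_L) = 26.22 × 44.20/89.70 = 12.9 V.

V ≈ 12.9 V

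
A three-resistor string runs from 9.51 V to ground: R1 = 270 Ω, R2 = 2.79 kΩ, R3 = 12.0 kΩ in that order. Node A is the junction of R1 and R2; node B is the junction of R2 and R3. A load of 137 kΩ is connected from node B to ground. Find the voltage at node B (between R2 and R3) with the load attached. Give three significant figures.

V ≈ 7.45 V

At node B, R3 is in parallel with the load: R3‖R_L = 11030 Ω.
Below node A the resistance is R2 + (R3‖R_L) = 13820 Ω, so V_A = 9.51 × 13820/14090 = 9.328 V.
Then V_B = V_A × (R3‖R_L)/(R2 + R3‖R_L) = 9.328 × 11030/13820 = 7.45 V.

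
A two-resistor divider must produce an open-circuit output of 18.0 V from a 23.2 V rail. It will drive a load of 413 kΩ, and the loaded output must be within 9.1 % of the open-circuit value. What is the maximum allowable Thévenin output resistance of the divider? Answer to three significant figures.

R_th ≤ 41.3 kΩ

Loading drop = R_th/(R_th + R_L) ≤ 0.0910, so R_th ≤ R_L · ε/(1−ε) = 413 kΩ × 0.0910/0.9090 = 41.3 kΩ.
(Any R1, R2 with R2/(R1+R2) = 0.776 and R1‖R2 ≤ 41.3 kΩ will meet the spec.)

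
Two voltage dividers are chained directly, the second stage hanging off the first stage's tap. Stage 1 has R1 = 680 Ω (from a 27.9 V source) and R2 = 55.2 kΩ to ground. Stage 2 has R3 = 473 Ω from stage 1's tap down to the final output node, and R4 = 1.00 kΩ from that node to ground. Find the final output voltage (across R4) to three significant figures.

Stage 2 presents R3+R4 = 1473 Ω as a load on stage 1's tap.
Stage 1's lower leg becomes R2‖(R3+R4) = 1435 Ω, so V_mid = 27.9 × 1435/2115 = 18.93 V.
Stage 2 is itself unloaded: V_out = V_mid × R4/(R3+R4) = 18.93 × 1000/1473 = 12.9 V.

V_out ≈ 12.9 V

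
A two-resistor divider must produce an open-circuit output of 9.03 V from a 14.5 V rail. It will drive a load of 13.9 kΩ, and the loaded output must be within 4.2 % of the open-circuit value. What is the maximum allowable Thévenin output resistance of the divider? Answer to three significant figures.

Loading drop = R_th/(R_th + R_L) ≤ 0.0420, so R_th ≤ R_L · ε/(1−ε) = 13.9 kΩ × 0.0420/0.9580 = 609 Ω.

R_th ≤ 609 Ω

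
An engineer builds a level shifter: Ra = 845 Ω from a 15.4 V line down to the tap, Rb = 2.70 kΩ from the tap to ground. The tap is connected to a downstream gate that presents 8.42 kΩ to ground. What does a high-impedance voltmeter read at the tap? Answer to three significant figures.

The load sits in parallel with Rb: Rb‖R_L = (2700 × 8420) / (2700 + 8420) = 2044 Ω.
V_out = 15.4 × 2044 / (845 + 2044) = 15.4 × 2044/2889 = 10.9 V.

V_out ≈ 10.9 V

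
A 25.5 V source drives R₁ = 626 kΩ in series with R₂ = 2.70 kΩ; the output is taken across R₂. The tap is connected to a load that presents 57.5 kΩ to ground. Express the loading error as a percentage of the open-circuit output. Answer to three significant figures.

4.47 %

The divider's output (Thévenin) resistance is R₁‖R₂ = 2.688 kΩ.
Fractional drop under load = R_th/(R_th + R_L) = 2.688 / (2.688 + 57.5) = 0.04467.
So the output falls by 4.47 %.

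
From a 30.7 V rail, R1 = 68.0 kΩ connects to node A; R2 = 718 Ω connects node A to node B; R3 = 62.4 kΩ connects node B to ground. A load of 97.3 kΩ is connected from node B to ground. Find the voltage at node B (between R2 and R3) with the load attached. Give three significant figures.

V ≈ 10.9 V

At node B, R3 is in parallel with the load: R3‖R_L = 38020 Ω.
Below node A the resistance is R2 + (R3‖R_L) = 38740 Ω, so V_A = 30.7 × 38740/106700 = 11.14 V.
Then V_B = V_A × (R3‖R_L)/(R2 + R3‖R_L) = 11.14 × 38020/38740 = 10.9 V.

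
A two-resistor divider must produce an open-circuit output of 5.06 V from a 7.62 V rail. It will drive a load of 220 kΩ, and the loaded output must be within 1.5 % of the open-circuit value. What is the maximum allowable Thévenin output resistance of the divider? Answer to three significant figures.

Loading drop = R_th/(R_th + R_L) ≤ 0.0150, so R_th ≤ R_L · ε/(1−ε) = 220 kΩ × 0.0150/0.9850 = 3.35 kΩ.
(Any R1, R2 with R2/(R1+R2) = 0.664 and R1‖R2 ≤ 3.35 kΩ will meet the spec.)

R_th ≤ 3.35 kΩ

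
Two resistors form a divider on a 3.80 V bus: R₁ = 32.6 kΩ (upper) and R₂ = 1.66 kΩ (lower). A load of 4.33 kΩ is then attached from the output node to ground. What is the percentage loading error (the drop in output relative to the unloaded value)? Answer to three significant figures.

Unloaded V = 3.80 × 1.66/34.26 = 0.1841 V.
Loaded: R₂‖R_L = 1.200 kΩ, giving V = 3.80 × 1.200/33.80 = 0.1349 V.
Drop = (0.1841 − 0.1349) / 0.1841 = 26.7 %.

26.7 %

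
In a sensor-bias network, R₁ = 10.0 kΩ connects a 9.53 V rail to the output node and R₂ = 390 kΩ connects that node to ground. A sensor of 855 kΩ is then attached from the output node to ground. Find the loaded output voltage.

The load sits in parallel with R₂: R₂‖R_L = (390 × 855) / (390 + 855) = 267.8 kΩ.
V_out = 9.53 × 267.8 / (10.0 + 267.8) = 9.53 × 267.8/277.8 = 9.19 V.
(Unloaded it would have been 9.29 V.)

V_out ≈ 9.19 V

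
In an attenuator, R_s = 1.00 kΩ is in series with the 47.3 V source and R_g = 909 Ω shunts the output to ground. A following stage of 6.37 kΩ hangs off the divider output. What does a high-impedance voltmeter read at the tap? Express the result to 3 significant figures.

The load sits in parallel with R_g: R_g‖R_L = (909 × 6370) / (909 + 6370) = 795.5 Ω.
V_out = 47.3 × 795.5 / (1000 + 795.5) = 47.3 × 795.5/1795 = 21.0 V.

V_out ≈ 21.0 V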